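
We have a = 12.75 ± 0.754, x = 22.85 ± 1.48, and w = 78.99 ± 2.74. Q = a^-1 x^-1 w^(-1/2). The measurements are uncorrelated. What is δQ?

3.45e-05

Each factor contributes (exponent × relative error)² to (δQ/Q)²:
  (-1·δa/a)² = (-1×0.0591)² = 0.00350;  (-1·δx/x)² = (-1×0.0648)² = 0.00420;  (−½·δw/w)² = (-0.5×0.0347)² = 0.000301
δQ/Q = √(0.00799) = 0.0894
Q = 0.0003862, so δQ = 0.0894 × 0.0003862 = 3.45e-05.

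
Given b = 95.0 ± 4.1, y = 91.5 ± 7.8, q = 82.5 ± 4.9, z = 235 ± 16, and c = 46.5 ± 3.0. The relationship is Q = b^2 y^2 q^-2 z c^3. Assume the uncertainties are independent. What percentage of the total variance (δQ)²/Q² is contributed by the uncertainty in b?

(δQ/Q)² = (2·δb/b)² + (2·δy/y)² + (-2·δq/q)² + (1·δz/z)² + (3·δc/c)²
  b term: (2×0.0432)² = 0.00745
  y term: (2×0.0852)² = 0.0291
  q term: (-2×0.0594)² = 0.0141
  z term: (1×0.0681)² = 0.00464
  c term: (3×0.0645)² = 0.0375
Total = 0.0927. Share from b = 0.00745/0.0927 = 0.0803.

8.03%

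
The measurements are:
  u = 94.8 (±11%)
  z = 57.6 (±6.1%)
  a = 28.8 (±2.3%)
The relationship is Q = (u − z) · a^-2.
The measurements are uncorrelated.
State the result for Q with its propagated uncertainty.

Let w = u − z = 37.2. δw = √(δu² + δz²) = √(109 + 12.3) = 11.0, so δw/w = 0.296.
Q is then a monomial in w, a:
δQ/Q = √((δw/w)² + (-2·δa/a)²) = √(0.0875 + 0.00212) = 0.299
Q = 0.0448, so δQ = 0.299 × 0.0448 = 0.0134.

0.0448 ± 0.0134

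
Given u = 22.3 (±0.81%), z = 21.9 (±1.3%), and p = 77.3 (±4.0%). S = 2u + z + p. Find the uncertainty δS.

S is a linear combination, so absolute uncertainties add in quadrature:
  (2·δu)² = 0.131;  (δz)² = 0.0811;  (δp)² = 9.56
δS = √(9.77) = 3.13

3.13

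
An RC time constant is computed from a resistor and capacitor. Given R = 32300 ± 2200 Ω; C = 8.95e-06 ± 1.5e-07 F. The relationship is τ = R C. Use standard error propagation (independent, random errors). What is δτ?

For a monomial τ ∝ R, C, fractional errors add in quadrature:
  (1·δR/R)² = (1×0.0681)² = 0.00464;  (1·δC/C)² = (1×0.0168)² = 0.000281
δτ/τ = √(0.00492) = 0.0701
τ = 0.289 s, so δτ = 0.0701 × 0.289 = 0.0203 s.

0.0203 s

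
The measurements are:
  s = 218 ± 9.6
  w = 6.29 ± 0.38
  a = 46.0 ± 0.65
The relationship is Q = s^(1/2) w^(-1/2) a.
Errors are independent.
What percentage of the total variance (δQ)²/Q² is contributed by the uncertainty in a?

(δQ/Q)² = (½·δs/s)² + (−½·δw/w)² + (1·δa/a)²
  s term: (0.5×0.0440)² = 0.000485
  w term: (-0.5×0.0604)² = 0.000912
  a term: (1×0.0141)² = 0.000200
Total = 0.00160. Share from a = 0.000200/0.00160 = 0.125.

12.5%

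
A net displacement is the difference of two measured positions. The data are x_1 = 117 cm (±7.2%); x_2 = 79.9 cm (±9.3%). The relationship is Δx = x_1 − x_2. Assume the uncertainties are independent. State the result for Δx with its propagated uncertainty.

Δx is a linear combination, so absolute uncertainties add in quadrature:
  (δx_1)² = 71.0;  (δx_2)² = 55.2
δΔx = √(126) = 11.2 cm
Δx = 37.1 cm.

37.1 ± 11.2 cm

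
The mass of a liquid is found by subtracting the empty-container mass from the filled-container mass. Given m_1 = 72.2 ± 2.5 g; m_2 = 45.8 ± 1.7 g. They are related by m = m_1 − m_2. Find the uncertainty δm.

3.02 g

Each term contributes (cᵢ δxᵢ)² to (δm)²:
  (δm_1)² = 6.25;  (δm_2)² = 2.89
δm = √(9.14) = 3.02 g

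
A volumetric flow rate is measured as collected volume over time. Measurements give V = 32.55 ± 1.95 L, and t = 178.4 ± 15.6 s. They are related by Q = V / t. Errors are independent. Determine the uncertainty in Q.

Since Q is a product/quotient, work with relative uncertainties:
  (1·δV/V)² = (1×0.0599)² = 0.00359;  (-1·δt/t)² = (-1×0.0874)² = 0.00765
δQ/Q = √(0.0112) = 0.106
Q = 0.1825 L/s, so δQ = 0.106 × 0.1825 = 0.0193 L/s.

0.0193 L/s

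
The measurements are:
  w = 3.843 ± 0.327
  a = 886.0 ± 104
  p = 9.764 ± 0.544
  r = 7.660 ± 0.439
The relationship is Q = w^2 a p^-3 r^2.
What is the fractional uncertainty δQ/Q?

0.290

Relative error in a monomial: (δQ/Q)² = Σ (nᵢ · δxᵢ/xᵢ)².
  (2·δw/w)² = (2×0.0851)² = 0.0290;  (1·δa/a)² = (1×0.117)² = 0.0138;  (-3·δp/p)² = (-3×0.0557)² = 0.0279;  (2·δr/r)² = (2×0.0573)² = 0.0131
δQ/Q = √(0.0838) = 0.290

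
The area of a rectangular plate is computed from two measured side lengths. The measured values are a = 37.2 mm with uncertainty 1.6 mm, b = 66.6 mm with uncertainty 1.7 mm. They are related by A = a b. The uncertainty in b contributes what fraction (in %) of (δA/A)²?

26.0%

(δA/A)² = (1·δa/a)² + (1·δb/b)²
  a term: (1×0.0430)² = 0.00185
  b term: (1×0.0255)² = 0.000652
Total = 0.00250. Share from b = 0.000652/0.00250 = 0.260.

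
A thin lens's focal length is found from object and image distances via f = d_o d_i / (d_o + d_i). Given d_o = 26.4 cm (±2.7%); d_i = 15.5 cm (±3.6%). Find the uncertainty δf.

∂f/∂d_o = (d_i/(d_o+d_i))² = 0.137;  ∂f/∂d_i = (d_o/(d_o+d_i))² = 0.397
δf = √((∂f/∂d_o · δd_o)² + (∂f/∂d_i · δd_i)²) = √(0.00951 + 0.0491) = 0.242 cm

0.242 cm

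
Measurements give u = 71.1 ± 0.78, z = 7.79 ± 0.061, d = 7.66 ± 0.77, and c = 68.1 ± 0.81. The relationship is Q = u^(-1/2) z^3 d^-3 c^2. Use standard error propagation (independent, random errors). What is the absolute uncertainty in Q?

176

For a monomial Q ∝ u^(-1/2), z^3, d^-3, c^2, fractional errors add in quadrature:
  (−½·δu/u)² = (-0.5×0.0110)² = 3.01e-05;  (3·δz/z)² = (3×0.00783)² = 0.000552;  (-3·δd/d)² = (-3×0.101)² = 0.0909;  (2·δc/c)² = (2×0.0119)² = 0.000566
δQ/Q = √(0.0921) = 0.303
Q = 578, so δQ = 0.303 × 578 = 176.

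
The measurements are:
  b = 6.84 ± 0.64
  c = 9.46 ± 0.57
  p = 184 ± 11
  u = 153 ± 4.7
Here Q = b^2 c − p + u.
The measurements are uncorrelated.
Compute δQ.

Let w = b^2·c = 443. δw/w = √((2·δb/b)² + (1·δc/c)²) = √(0.0350 + 0.00363) = 0.197, so δw = 87.0.
Q = w − p + u: δQ = √(δw² + δp² + δu²) = √(7570 + 121 + 22.1) = 87.8

87.8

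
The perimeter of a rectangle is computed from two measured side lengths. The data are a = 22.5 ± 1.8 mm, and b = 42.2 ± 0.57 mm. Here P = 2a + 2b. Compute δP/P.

P is a linear combination, so absolute uncertainties add in quadrature:
  (2·δa)² = 13.0;  (2·δb)² = 1.30
δP = √(14.3) = 3.78 mm
P = 129 mm, so δP/P = 3.78/129 = 0.0292.

0.0292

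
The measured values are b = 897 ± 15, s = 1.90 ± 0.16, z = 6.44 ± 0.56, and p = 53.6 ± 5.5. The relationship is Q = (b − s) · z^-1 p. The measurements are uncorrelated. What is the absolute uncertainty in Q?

1010

Let u = b − s = 895. δu = √(δb² + δs²) = √(225 + 0.0256) = 15.0, so δu/u = 0.0168.
Q is then a monomial in u, z, p:
δQ/Q = √((δu/u)² + (-1·δz/z)² + (1·δp/p)²) = √(0.000281 + 0.00756 + 0.0105) = 0.136
Q = 7450, so δQ = 0.136 × 7450 = 1010.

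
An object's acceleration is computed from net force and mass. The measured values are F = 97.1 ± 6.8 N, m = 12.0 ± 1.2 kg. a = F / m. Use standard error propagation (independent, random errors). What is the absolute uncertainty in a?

Since a is a product/quotient, work with relative uncertainties:
  (1·δF/F)² = (1×0.0700)² = 0.00490;  (-1·δm/m)² = (-1×0.100)² = 0.0100
δa/a = √(0.0149) = 0.122
a = 8.09 m/s^2, so δa = 0.122 × 8.09 = 0.988 m/s^2.

0.988 m/s^2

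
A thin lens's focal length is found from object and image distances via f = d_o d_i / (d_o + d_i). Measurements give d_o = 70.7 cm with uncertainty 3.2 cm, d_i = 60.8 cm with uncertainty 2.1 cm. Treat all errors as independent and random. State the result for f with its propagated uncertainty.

∂f/∂d_o = (d_i/(d_o+d_i))² = 0.214;  ∂f/∂d_i = (d_o/(d_o+d_i))² = 0.289
δf = √((∂f/∂d_o · δd_o)² + (∂f/∂d_i · δd_i)²) = √(0.468 + 0.368) = 0.915 cm
f = 32.7 cm.

32.7 ± 0.915 cm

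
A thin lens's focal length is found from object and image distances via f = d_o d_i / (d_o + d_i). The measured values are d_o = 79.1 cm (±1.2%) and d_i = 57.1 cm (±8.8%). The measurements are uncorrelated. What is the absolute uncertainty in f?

∂f/∂d_o = (d_i/(d_o+d_i))² = 0.176;  ∂f/∂d_i = (d_o/(d_o+d_i))² = 0.337
δf = √((∂f/∂d_o · δd_o)² + (∂f/∂d_i · δd_i)²) = √(0.0278 + 2.87) = 1.70 cm

1.70 cm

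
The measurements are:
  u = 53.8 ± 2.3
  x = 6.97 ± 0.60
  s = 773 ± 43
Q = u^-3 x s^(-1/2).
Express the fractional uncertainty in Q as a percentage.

15.7%

Relative error in a monomial: (δQ/Q)² = Σ (nᵢ · δxᵢ/xᵢ)².
  (-3·δu/u)² = (-3×0.0428)² = 0.0164;  (1·δx/x)² = (1×0.0861)² = 0.00741;  (−½·δs/s)² = (-0.5×0.0556)² = 0.000774
δQ/Q = √(0.0246) = 0.157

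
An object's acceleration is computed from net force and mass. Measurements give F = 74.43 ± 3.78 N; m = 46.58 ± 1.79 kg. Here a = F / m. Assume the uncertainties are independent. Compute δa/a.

0.0637

Each factor contributes (exponent × relative error)² to (δa/a)²:
  (1·δF/F)² = (1×0.0508)² = 0.00258;  (-1·δm/m)² = (-1×0.0384)² = 0.00148
δa/a = √(0.00406) = 0.0637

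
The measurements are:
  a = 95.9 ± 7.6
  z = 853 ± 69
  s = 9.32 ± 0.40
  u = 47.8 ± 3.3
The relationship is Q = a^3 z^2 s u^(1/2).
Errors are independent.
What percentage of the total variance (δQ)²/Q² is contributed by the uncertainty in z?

(δQ/Q)² = (3·δa/a)² + (2·δz/z)² + (1·δs/s)² + (½·δu/u)²
  a term: (3×0.0792)² = 0.0565
  z term: (2×0.0809)² = 0.0262
  s term: (1×0.0429)² = 0.00184
  u term: (0.5×0.0690)² = 0.00119
Total = 0.0857. Share from z = 0.0262/0.0857 = 0.305.

30.5%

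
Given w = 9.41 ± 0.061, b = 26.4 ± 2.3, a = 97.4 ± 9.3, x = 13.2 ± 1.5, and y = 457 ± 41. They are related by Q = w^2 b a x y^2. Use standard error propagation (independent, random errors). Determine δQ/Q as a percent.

Relative error in a monomial: (δQ/Q)² = Σ (nᵢ · δxᵢ/xᵢ)².
  (2·δw/w)² = (2×0.00648)² = 0.000168;  (1·δb/b)² = (1×0.0871)² = 0.00759;  (1·δa/a)² = (1×0.0955)² = 0.00912;  (1·δx/x)² = (1×0.114)² = 0.0129;  (2·δy/y)² = (2×0.0897)² = 0.0322
δQ/Q = √(0.0620) = 0.249

24.9%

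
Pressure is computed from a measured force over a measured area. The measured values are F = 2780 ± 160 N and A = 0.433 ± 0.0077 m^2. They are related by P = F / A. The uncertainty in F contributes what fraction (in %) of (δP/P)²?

91.3%

(δP/P)² = (1·δF/F)² + (-1·δA/A)²
  F term: (1×0.0576)² = 0.00331
  A term: (-1×0.0178)² = 0.000316
Total = 0.00363. Share from F = 0.00331/0.00363 = 0.913.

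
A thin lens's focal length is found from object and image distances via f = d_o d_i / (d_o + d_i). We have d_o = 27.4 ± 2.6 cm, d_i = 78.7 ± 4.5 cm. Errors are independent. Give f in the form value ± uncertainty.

∂f/∂d_o = (d_i/(d_o+d_i))² = 0.550;  ∂f/∂d_i = (d_o/(d_o+d_i))² = 0.0667
δf = √((∂f/∂d_o · δd_o)² + (∂f/∂d_i · δd_i)²) = √(2.05 + 0.0901) = 1.46 cm
f = 20.3 cm.

20.3 ± 1.46 cm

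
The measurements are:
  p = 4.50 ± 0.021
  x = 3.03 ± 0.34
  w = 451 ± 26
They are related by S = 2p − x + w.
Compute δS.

26.0

Sums and differences: (δS)² = Σ (cᵢ δxᵢ)².
  (2·δp)² = 0.00176;  (δx)² = 0.116;  (δw)² = 676
δS = √(676) = 26.0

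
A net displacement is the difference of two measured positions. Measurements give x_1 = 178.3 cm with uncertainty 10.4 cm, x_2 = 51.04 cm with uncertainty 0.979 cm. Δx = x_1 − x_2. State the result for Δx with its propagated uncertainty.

127.3 ± 10.4 cm

Each term contributes (cᵢ δxᵢ)² to (δΔx)²:
  (δx_1)² = 108;  (δx_2)² = 0.958
δΔx = √(109) = 10.4 cm
Δx = 127.3 cm.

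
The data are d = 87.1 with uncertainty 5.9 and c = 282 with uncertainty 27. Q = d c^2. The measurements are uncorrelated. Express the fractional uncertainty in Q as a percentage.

20.3%

Since Q is a product/quotient, work with relative uncertainties:
  (1·δd/d)² = (1×0.0677)² = 0.00459;  (2·δc/c)² = (2×0.0957)² = 0.0367
δQ/Q = √(0.0413) = 0.203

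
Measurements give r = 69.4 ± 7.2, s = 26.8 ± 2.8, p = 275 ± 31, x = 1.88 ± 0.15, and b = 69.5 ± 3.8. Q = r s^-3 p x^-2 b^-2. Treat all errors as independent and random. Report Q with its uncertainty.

Relative error in a monomial: (δQ/Q)² = Σ (nᵢ · δxᵢ/xᵢ)².
  (1·δr/r)² = (1×0.104)² = 0.0108;  (-3·δs/s)² = (-3×0.104)² = 0.0982;  (1·δp/p)² = (1×0.113)² = 0.0127;  (-2·δx/x)² = (-2×0.0798)² = 0.0255;  (-2·δb/b)² = (-2×0.0547)² = 0.0120
δQ/Q = √(0.159) = 0.399
Q = 5.81e-05, so δQ = 0.399 × 5.81e-05 = 2.32e-05.

(5.81 ± 2.32) × 10^-5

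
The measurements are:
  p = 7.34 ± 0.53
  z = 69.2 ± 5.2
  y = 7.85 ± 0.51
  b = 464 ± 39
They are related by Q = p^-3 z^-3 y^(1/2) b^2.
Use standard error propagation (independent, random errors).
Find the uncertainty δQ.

0.00164

For a monomial Q ∝ p^-3, z^-3, y^(1/2), b^2, fractional errors add in quadrature:
  (-3·δp/p)² = (-3×0.0722)² = 0.0469;  (-3·δz/z)² = (-3×0.0751)² = 0.0508;  (½·δy/y)² = (0.5×0.0650)² = 0.00106;  (2·δb/b)² = (2×0.0841)² = 0.0283
δQ/Q = √(0.127) = 0.356
Q = 0.00460, so δQ = 0.356 × 0.00460 = 0.00164.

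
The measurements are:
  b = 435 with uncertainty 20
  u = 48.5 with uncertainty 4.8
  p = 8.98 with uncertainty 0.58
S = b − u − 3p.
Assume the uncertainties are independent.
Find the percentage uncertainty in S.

5.74%

Absolute uncertainties add in quadrature for a linear combination:
  (δb)² = 400;  (δu)² = 23.0;  (3·δp)² = 3.03
δS = √(426) = 20.6
S = 360, so δS/S = 20.6/360 = 0.0574.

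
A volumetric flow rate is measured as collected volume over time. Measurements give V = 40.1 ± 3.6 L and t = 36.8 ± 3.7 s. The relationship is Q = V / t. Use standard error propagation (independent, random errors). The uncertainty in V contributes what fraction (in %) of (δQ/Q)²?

44.4%

(δQ/Q)² = (1·δV/V)² + (-1·δt/t)²
  V term: (1×0.0898)² = 0.00806
  t term: (-1×0.101)² = 0.0101
Total = 0.0182. Share from V = 0.00806/0.0182 = 0.444.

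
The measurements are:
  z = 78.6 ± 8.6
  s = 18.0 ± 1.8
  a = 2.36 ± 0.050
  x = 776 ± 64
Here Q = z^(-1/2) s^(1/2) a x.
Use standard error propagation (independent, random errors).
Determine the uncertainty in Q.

Each factor contributes (exponent × relative error)² to (δQ/Q)²:
  (−½·δz/z)² = (-0.5×0.109)² = 0.00299;  (½·δs/s)² = (0.5×0.100)² = 0.00250;  (1·δa/a)² = (1×0.0212)² = 0.000449;  (1·δx/x)² = (1×0.0825)² = 0.00680
δQ/Q = √(0.0127) = 0.113
Q = 876, so δQ = 0.113 × 876 = 98.9.

98.9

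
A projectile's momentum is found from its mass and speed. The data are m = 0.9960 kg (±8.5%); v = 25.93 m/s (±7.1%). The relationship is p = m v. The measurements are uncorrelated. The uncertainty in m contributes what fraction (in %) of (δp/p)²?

58.9%

(δp/p)² = (1·δm/m)² + (1·δv/v)²
  m term: (1×0.0850)² = 0.00723
  v term: (1×0.0710)² = 0.00504
Total = 0.0123. Share from m = 0.00723/0.0123 = 0.589.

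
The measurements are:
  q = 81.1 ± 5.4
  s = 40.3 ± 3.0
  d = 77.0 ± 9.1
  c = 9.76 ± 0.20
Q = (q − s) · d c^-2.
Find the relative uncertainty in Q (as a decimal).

Let u = q − s = 40.8. δu = √(δq² + δs²) = √(29.2 + 9.00) = 6.18, so δu/u = 0.151.
Q is then a monomial in u, d, c:
δQ/Q = √((δu/u)² + (1·δd/d)² + (-2·δc/c)²) = √(0.0229 + 0.0140 + 0.00168) = 0.196

0.196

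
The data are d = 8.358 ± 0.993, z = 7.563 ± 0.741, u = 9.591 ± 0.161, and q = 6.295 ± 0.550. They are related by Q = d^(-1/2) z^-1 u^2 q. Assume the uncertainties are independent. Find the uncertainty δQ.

3.92

Relative error in a monomial: (δQ/Q)² = Σ (nᵢ · δxᵢ/xᵢ)².
  (−½·δd/d)² = (-0.5×0.119)² = 0.00353;  (-1·δz/z)² = (-1×0.0980)² = 0.00960;  (2·δu/u)² = (2×0.0168)² = 0.00113;  (1·δq/q)² = (1×0.0874)² = 0.00763
δQ/Q = √(0.0219) = 0.148
Q = 26.48, so δQ = 0.148 × 26.48 = 3.92.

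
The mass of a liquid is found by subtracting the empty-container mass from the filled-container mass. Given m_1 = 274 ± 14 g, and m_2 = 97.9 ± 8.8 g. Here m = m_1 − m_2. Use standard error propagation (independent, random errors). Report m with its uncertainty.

176 ± 16.5 g

Each term contributes (cᵢ δxᵢ)² to (δm)²:
  (δm_1)² = 196;  (δm_2)² = 77.4
δm = √(273) = 16.5 g
m = 176 g.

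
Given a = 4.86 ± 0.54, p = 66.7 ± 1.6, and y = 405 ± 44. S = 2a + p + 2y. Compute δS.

S is a linear combination, so absolute uncertainties add in quadrature:
  (2·δa)² = 1.17;  (δp)² = 2.56;  (2·δy)² = 7740
δS = √(7750) = 88.0

88.0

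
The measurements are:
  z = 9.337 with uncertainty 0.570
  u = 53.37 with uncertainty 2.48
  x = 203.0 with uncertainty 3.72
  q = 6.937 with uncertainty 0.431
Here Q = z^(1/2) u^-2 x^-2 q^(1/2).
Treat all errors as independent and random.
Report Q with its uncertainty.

(6.857 ± 0.747) × 10^-8

Products/powers → add relative errors in quadrature, weighted by exponent:
  (½·δz/z)² = (0.5×0.0610)² = 0.000932;  (-2·δu/u)² = (-2×0.0465)² = 0.00864;  (-2·δx/x)² = (-2×0.0183)² = 0.00134;  (½·δq/q)² = (0.5×0.0621)² = 0.000965
δQ/Q = √(0.0119) = 0.109
Q = 6.857e-08, so δQ = 0.109 × 6.857e-08 = 7.47e-09.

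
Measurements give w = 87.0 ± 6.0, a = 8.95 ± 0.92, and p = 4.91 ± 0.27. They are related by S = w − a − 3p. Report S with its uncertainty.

63.3 ± 6.12

Sums and differences: (δS)² = Σ (cᵢ δxᵢ)².
  (δw)² = 36.0;  (δa)² = 0.846;  (3·δp)² = 0.656
δS = √(37.5) = 6.12
S = 63.3.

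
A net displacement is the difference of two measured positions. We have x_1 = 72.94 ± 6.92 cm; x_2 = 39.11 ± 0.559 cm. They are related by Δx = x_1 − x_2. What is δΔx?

6.94 cm

For a sum/difference, combine absolute errors in quadrature:
  (δx_1)² = 47.9;  (δx_2)² = 0.312
δΔx = √(48.2) = 6.94 cm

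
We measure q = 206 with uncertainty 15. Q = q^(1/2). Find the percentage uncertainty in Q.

3.64%

Q ∝ q^(1/2), so δQ/Q = |½| · δq/q = 0.5 × 0.0728 = 0.0364.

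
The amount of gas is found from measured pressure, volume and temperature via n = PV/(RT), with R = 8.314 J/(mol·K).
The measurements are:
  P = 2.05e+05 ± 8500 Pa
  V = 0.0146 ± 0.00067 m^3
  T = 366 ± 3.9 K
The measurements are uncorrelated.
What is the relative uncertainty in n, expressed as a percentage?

6.28%

Each factor contributes (exponent × relative error)² to (δn/n)²:
  (1·δP/P)² = (1×0.0415)² = 0.00172;  (1·δV/V)² = (1×0.0459)² = 0.00211;  (-1·δT/T)² = (-1×0.0107)² = 0.000114
δn/n = √(0.00394) = 0.0628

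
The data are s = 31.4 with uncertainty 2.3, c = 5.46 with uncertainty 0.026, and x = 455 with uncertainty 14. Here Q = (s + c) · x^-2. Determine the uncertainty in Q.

Let u = s + c = 36.9. δu = √(δs² + δc²) = √(5.29 + 0.000676) = 2.30, so δu/u = 0.0624.
Q is then a monomial in u, x:
δQ/Q = √((δu/u)² + (-2·δx/x)²) = √(0.00389 + 0.00379) = 0.0876
Q = 0.000178, so δQ = 0.0876 × 0.000178 = 1.56e-05.

1.56e-05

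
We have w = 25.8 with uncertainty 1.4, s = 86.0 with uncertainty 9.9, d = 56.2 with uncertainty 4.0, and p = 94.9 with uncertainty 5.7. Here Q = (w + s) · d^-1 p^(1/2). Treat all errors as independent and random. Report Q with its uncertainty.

Let u = w + s = 112. δu = √(δw² + δs²) = √(1.96 + 98.0) = 10.00, so δu/u = 0.0894.
Q is then a monomial in u, d, p:
δQ/Q = √((δu/u)² + (-1·δd/d)² + (½·δp/p)²) = √(0.00800 + 0.00507 + 0.000902) = 0.118
Q = 19.4, so δQ = 0.118 × 19.4 = 2.29.

19.4 ± 2.29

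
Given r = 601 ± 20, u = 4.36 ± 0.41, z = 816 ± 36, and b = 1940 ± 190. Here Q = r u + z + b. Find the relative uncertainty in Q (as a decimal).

0.0605

Let p = r·u = 2620. δp/p = √((1·δr/r)² + (1·δu/u)²) = √(0.00111 + 0.00884) = 0.0998, so δp = 261.
Q = p + z + b: δQ = √(δp² + δz² + δb²) = √(68300 + 1300 + 36100) = 325
Q = 5380, so δQ/Q = 325/5380 = 0.0605.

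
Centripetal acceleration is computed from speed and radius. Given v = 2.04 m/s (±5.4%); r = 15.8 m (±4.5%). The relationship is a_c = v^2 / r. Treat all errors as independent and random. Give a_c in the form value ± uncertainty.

0.263 ± 0.0308 m/s^2

Products/powers → add relative errors in quadrature, weighted by exponent:
  (2·δv/v)² = (2×0.0540)² = 0.0117;  (-1·δr/r)² = (-1×0.0450)² = 0.00202
δa_c/a_c = √(0.0137) = 0.117
a_c = 0.263 m/s^2, so δa_c = 0.117 × 0.263 = 0.0308 m/s^2.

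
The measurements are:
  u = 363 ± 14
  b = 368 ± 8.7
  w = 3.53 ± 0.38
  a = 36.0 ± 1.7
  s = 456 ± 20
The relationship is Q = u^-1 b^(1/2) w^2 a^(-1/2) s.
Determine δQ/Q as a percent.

22.5%

For a monomial Q ∝ u^-1, b^(1/2), w^2, a^(-1/2), s, fractional errors add in quadrature:
  (-1·δu/u)² = (-1×0.0386)² = 0.00149;  (½·δb/b)² = (0.5×0.0236)² = 0.000140;  (2·δw/w)² = (2×0.108)² = 0.0464;  (−½·δa/a)² = (-0.5×0.0472)² = 0.000557;  (1·δs/s)² = (1×0.0439)² = 0.00192
δQ/Q = √(0.0505) = 0.225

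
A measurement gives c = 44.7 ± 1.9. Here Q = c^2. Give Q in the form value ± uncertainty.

2000 ± 170

Q ∝ c^2, so δQ/Q = |2| · δc/c = 2 × 0.0425 = 0.0850.
Q = 2000, so δQ = 0.0850 × 2000 = 170.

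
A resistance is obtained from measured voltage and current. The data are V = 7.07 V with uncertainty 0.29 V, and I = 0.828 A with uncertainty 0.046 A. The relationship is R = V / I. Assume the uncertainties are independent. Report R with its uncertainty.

Relative error in a monomial: (δR/R)² = Σ (nᵢ · δxᵢ/xᵢ)².
  (1·δV/V)² = (1×0.0410)² = 0.00168;  (-1·δI/I)² = (-1×0.0556)² = 0.00309
δR/R = √(0.00477) = 0.0691
R = 8.54 Ω, so δR = 0.0691 × 8.54 = 0.590 Ω.

8.54 ± 0.590 Ω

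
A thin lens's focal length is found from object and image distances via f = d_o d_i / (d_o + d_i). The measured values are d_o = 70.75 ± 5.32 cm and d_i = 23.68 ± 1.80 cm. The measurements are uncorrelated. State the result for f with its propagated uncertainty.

∂f/∂d_o = (d_i/(d_o+d_i))² = 0.0629;  ∂f/∂d_i = (d_o/(d_o+d_i))² = 0.561
δf = √((∂f/∂d_o · δd_o)² + (∂f/∂d_i · δd_i)²) = √(0.112 + 1.02) = 1.06 cm
f = 17.74 cm.

17.74 ± 1.06 cm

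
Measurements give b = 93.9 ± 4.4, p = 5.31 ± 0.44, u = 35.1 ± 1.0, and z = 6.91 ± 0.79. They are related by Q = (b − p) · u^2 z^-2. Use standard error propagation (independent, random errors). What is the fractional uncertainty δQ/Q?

0.241

Let w = b − p = 88.6. δw = √(δb² + δp²) = √(19.4 + 0.194) = 4.42, so δw/w = 0.0499.
Q is then a monomial in w, u, z:
δQ/Q = √((δw/w)² + (2·δu/u)² + (-2·δz/z)²) = √(0.00249 + 0.00325 + 0.0523) = 0.241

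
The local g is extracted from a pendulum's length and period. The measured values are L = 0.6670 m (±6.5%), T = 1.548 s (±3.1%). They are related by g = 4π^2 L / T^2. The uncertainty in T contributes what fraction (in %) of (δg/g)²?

(δg/g)² = (1·δL/L)² + (-2·δT/T)²
  L term: (1×0.0650)² = 0.00423
  T term: (-2×0.0310)² = 0.00384
Total = 0.00807. Share from T = 0.00384/0.00807 = 0.476.

47.6%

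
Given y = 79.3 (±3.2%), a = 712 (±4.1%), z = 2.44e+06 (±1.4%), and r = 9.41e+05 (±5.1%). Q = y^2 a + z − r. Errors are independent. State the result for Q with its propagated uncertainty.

Let p = y^2·a = 4.48e+06. δp/p = √((2·δy/y)² + (1·δa/a)²) = √(0.00410 + 0.00168) = 0.0760, so δp = 3.4e+05.
Q = p + z − r: δQ = √(δp² + δz² + δr²) = √(1.16e+11 + 1.17e+09 + 2.3e+09) = 3.45e+05
Q = 5.98e+06.

(5.98 ± 0.345) × 10^6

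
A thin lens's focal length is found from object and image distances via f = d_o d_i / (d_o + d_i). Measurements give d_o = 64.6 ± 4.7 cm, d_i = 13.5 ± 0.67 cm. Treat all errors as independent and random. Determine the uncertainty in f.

0.479 cm

∂f/∂d_o = (d_i/(d_o+d_i))² = 0.0299;  ∂f/∂d_i = (d_o/(d_o+d_i))² = 0.684
δf = √((∂f/∂d_o · δd_o)² + (∂f/∂d_i · δd_i)²) = √(0.0197 + 0.210) = 0.479 cm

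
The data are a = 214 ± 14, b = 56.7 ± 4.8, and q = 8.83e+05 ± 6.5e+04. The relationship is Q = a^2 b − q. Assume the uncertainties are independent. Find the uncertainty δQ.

Let p = a^2·b = 2.6e+06. δp/p = √((2·δa/a)² + (1·δb/b)²) = √(0.0171 + 0.00717) = 0.156, so δp = 4.05e+05.
Q = p − q: δQ = √(δp² + δq²) = √(1.64e+11 + 4.22e+09) = 4.1e+05

4.1e+05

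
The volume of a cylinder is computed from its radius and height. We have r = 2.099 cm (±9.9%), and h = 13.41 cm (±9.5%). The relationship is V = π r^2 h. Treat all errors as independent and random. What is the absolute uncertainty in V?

40.8 cm^3

Products/powers → add relative errors in quadrature, weighted by exponent:
  (2·δr/r)² = (2×0.0990)² = 0.0392;  (1·δh/h)² = (1×0.0950)² = 0.00903
δV/V = √(0.0482) = 0.220
V = 185.6 cm^3, so δV = 0.220 × 185.6 = 40.8 cm^3.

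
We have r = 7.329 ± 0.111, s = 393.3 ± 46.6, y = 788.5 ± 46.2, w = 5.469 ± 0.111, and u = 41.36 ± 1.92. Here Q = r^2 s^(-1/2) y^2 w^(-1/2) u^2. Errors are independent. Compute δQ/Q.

0.164

Relative error in a monomial: (δQ/Q)² = Σ (nᵢ · δxᵢ/xᵢ)².
  (2·δr/r)² = (2×0.0151)² = 0.000918;  (−½·δs/s)² = (-0.5×0.118)² = 0.00351;  (2·δy/y)² = (2×0.0586)² = 0.0137;  (−½·δw/w)² = (-0.5×0.0203)² = 0.000103;  (2·δu/u)² = (2×0.0464)² = 0.00862
δQ/Q = √(0.0269) = 0.164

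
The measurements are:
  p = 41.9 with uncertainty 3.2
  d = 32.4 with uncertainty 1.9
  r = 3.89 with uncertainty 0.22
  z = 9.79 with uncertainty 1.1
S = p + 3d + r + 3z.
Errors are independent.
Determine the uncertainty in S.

7.33

Each term contributes (cᵢ δxᵢ)² to (δS)²:
  (δp)² = 10.2;  (3·δd)² = 32.5;  (δr)² = 0.0484;  (3·δz)² = 10.9
δS = √(53.7) = 7.33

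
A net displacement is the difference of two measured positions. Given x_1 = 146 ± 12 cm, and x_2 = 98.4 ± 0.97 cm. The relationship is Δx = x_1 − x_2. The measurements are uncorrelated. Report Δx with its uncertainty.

For a sum/difference, combine absolute errors in quadrature:
  (δx_1)² = 144;  (δx_2)² = 0.941
δΔx = √(145) = 12.0 cm
Δx = 47.6 cm.

47.6 ± 12.0 cm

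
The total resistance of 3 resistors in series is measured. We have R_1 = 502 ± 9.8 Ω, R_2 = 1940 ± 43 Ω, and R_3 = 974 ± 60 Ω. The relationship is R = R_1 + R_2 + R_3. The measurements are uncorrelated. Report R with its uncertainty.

3420 ± 74.5 Ω

Sums and differences: (δR)² = Σ (cᵢ δxᵢ)².
  (δR_1)² = 96.0;  (δR_2)² = 1850;  (δR_3)² = 3600
δR = √(5550) = 74.5 Ω
R = 3420 Ω.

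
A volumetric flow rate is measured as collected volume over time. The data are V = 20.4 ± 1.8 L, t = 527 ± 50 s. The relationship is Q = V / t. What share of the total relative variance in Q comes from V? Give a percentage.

46.4%

(δQ/Q)² = (1·δV/V)² + (-1·δt/t)²
  V term: (1×0.0882)² = 0.00779
  t term: (-1×0.0949)² = 0.00900
Total = 0.0168. Share from V = 0.00779/0.0168 = 0.464.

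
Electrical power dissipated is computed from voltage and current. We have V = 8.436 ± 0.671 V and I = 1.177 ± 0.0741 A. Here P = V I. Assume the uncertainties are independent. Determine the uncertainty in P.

Products/powers → add relative errors in quadrature, weighted by exponent:
  (1·δV/V)² = (1×0.0795)² = 0.00633;  (1·δI/I)² = (1×0.0630)² = 0.00396
δP/P = √(0.0103) = 0.101
P = 9.929 W, so δP = 0.101 × 9.929 = 1.01 W.

1.01 W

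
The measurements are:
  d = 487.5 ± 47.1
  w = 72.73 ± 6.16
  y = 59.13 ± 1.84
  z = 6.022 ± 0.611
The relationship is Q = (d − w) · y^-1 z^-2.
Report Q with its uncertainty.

0.1934 ± 0.0455

Let u = d − w = 414.8. δu = √(δd² + δw²) = √(2220 + 37.9) = 47.5, so δu/u = 0.115.
Q is then a monomial in u, y, z:
δQ/Q = √((δu/u)² + (-1·δy/y)² + (-2·δz/z)²) = √(0.0131 + 0.000968 + 0.0412) = 0.235
Q = 0.1934, so δQ = 0.235 × 0.1934 = 0.0455.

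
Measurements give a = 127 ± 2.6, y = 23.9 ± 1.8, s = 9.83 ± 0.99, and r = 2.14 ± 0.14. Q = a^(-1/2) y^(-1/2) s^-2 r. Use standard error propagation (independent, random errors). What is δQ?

8.66e-05

Relative error in a monomial: (δQ/Q)² = Σ (nᵢ · δxᵢ/xᵢ)².
  (−½·δa/a)² = (-0.5×0.0205)² = 0.000105;  (−½·δy/y)² = (-0.5×0.0753)² = 0.00142;  (-2·δs/s)² = (-2×0.101)² = 0.0406;  (1·δr/r)² = (1×0.0654)² = 0.00428
δQ/Q = √(0.0464) = 0.215
Q = 0.000402, so δQ = 0.215 × 0.000402 = 8.66e-05.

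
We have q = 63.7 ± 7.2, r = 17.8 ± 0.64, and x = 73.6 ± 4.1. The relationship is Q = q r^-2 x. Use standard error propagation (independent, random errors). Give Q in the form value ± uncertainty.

14.8 ± 2.15

Relative error in a monomial: (δQ/Q)² = Σ (nᵢ · δxᵢ/xᵢ)².
  (1·δq/q)² = (1×0.113)² = 0.0128;  (-2·δr/r)² = (-2×0.0360)² = 0.00517;  (1·δx/x)² = (1×0.0557)² = 0.00310
δQ/Q = √(0.0211) = 0.145
Q = 14.8, so δQ = 0.145 × 14.8 = 2.15.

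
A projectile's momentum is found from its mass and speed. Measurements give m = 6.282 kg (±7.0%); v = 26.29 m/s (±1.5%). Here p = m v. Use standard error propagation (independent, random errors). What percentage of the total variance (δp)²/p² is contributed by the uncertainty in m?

95.6%

(δp/p)² = (1·δm/m)² + (1·δv/v)²
  m term: (1×0.0700)² = 0.00490
  v term: (1×0.0150)² = 0.000225
Total = 0.00513. Share from m = 0.00490/0.00513 = 0.956.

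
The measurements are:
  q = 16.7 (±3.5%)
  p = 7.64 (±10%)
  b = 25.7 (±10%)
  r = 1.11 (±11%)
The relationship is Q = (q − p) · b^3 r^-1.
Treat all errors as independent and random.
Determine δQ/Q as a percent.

Let u = q − p = 9.06. δu = √(δq² + δp²) = √(0.342 + 0.584) = 0.962, so δu/u = 0.106.
Q is then a monomial in u, b, r:
δQ/Q = √((δu/u)² + (3·δb/b)² + (-1·δr/r)²) = √(0.0113 + 0.0900 + 0.0121) = 0.337

33.7%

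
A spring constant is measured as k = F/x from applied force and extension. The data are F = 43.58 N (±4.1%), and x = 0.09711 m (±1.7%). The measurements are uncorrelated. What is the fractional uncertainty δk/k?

Since k is a product/quotient, work with relative uncertainties:
  (1·δF/F)² = (1×0.0410)² = 0.00168;  (-1·δx/x)² = (-1×0.0170)² = 0.000289
δk/k = √(0.00197) = 0.0444

0.0444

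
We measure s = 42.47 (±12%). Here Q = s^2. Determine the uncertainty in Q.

Since Q is a product/quotient, work with relative uncertainties:
  (2·δs/s)² = (2×0.120)² = 0.0576
δQ/Q = √(0.0576) = 0.240
Q = 1804, so δQ = 0.240 × 1804 = 433.

433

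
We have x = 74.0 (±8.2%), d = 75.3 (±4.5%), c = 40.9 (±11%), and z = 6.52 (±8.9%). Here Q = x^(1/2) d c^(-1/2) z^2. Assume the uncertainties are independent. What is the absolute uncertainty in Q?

844

Each factor contributes (exponent × relative error)² to (δQ/Q)²:
  (½·δx/x)² = (0.5×0.0820)² = 0.00168;  (1·δd/d)² = (1×0.0450)² = 0.00202;  (−½·δc/c)² = (-0.5×0.110)² = 0.00302;  (2·δz/z)² = (2×0.0890)² = 0.0317
δQ/Q = √(0.0384) = 0.196
Q = 4310, so δQ = 0.196 × 4310 = 844.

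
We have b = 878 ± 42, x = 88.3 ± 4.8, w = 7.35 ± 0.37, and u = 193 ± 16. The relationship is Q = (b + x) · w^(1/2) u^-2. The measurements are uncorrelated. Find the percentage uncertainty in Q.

17.3%

Let h = b + x = 966. δh = √(δb² + δx²) = √(1760 + 23.0) = 42.3, so δh/h = 0.0437.
Q is then a monomial in h, w, u:
δQ/Q = √((δh/h)² + (½·δw/w)² + (-2·δu/u)²) = √(0.00191 + 0.000634 + 0.0275) = 0.173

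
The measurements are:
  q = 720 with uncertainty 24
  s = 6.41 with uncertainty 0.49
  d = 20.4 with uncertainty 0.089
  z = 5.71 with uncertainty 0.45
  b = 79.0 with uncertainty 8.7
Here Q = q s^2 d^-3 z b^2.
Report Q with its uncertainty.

(1.24 ± 0.350) × 10^5

Each factor contributes (exponent × relative error)² to (δQ/Q)²:
  (1·δq/q)² = (1×0.0333)² = 0.00111;  (2·δs/s)² = (2×0.0764)² = 0.0234;  (-3·δd/d)² = (-3×0.00436)² = 0.000171;  (1·δz/z)² = (1×0.0788)² = 0.00621;  (2·δb/b)² = (2×0.110)² = 0.0485
δQ/Q = √(0.0794) = 0.282
Q = 1.24e+05, so δQ = 0.282 × 1.24e+05 = 35000.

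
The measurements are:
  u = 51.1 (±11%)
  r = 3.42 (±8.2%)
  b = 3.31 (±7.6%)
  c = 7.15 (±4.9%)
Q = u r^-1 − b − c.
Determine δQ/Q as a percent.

46.7%

Let p = u·r^-1 = 14.9. δp/p = √((1·δu/u)² + (-1·δr/r)²) = √(0.0121 + 0.00672) = 0.137, so δp = 2.05.
Q = p − b − c: δQ = √(δp² + δb² + δc²) = √(4.20 + 0.0633 + 0.123) = 2.09
Q = 4.48, so δQ/Q = 2.09/4.48 = 0.467.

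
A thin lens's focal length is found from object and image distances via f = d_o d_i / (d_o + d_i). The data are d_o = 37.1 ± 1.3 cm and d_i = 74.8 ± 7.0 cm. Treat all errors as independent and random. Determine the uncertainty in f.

0.964 cm

∂f/∂d_o = (d_i/(d_o+d_i))² = 0.447;  ∂f/∂d_i = (d_o/(d_o+d_i))² = 0.110
δf = √((∂f/∂d_o · δd_o)² + (∂f/∂d_i · δd_i)²) = √(0.337 + 0.592) = 0.964 cm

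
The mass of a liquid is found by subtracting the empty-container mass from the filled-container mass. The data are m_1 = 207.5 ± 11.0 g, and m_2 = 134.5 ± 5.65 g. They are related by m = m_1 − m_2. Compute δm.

Each term contributes (cᵢ δxᵢ)² to (δm)²:
  (δm_1)² = 121;  (δm_2)² = 31.9
δm = √(153) = 12.4 g

12.4 g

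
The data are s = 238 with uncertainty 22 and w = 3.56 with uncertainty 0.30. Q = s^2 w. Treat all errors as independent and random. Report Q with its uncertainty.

Q is a product of powers, so relative uncertainties combine in quadrature:
  (2·δs/s)² = (2×0.0924)² = 0.0342;  (1·δw/w)² = (1×0.0843)² = 0.00710
δQ/Q = √(0.0413) = 0.203
Q = 2.02e+05, so δQ = 0.203 × 2.02e+05 = 41000.

(2.02 ± 0.410) × 10^5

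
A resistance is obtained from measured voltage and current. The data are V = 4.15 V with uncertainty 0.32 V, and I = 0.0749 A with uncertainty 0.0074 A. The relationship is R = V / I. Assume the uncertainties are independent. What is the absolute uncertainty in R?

Each factor contributes (exponent × relative error)² to (δR/R)²:
  (1·δV/V)² = (1×0.0771)² = 0.00595;  (-1·δI/I)² = (-1×0.0988)² = 0.00976
δR/R = √(0.0157) = 0.125
R = 55.4 Ω, so δR = 0.125 × 55.4 = 6.94 Ω.

6.94 Ω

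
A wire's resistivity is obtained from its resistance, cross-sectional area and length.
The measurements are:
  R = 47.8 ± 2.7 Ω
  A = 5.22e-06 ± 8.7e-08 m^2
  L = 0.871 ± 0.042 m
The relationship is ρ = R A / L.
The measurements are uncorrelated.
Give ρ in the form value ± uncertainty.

Each factor contributes (exponent × relative error)² to (δρ/ρ)²:
  (1·δR/R)² = (1×0.0565)² = 0.00319;  (1·δA/A)² = (1×0.0167)² = 0.000278;  (-1·δL/L)² = (-1×0.0482)² = 0.00233
δρ/ρ = √(0.00579) = 0.0761
ρ = 0.000286 Ω·m, so δρ = 0.0761 × 0.000286 = 2.18e-05 Ω·m.

(2.86 ± 0.218) × 10^-4 Ω·m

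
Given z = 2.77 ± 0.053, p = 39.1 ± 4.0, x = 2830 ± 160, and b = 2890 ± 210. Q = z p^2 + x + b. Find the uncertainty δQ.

909

Let w = z·p^2 = 4230. δw/w = √((1·δz/z)² + (2·δp/p)²) = √(0.000366 + 0.0419) = 0.205, so δw = 870.
Q = w + x + b: δQ = √(δw² + δx² + δb²) = √(7.57e+05 + 25600 + 44100) = 909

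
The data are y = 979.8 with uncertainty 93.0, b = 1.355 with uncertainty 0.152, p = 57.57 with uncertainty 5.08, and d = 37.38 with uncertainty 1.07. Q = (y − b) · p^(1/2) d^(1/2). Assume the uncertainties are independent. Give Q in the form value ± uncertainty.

Let u = y − b = 978.4. δu = √(δy² + δb²) = √(8650 + 0.0231) = 93.0, so δu/u = 0.0950.
Q is then a monomial in u, p, d:
δQ/Q = √((δu/u)² + (½·δp/p)² + (½·δd/d)²) = √(0.00903 + 0.00195 + 0.000205) = 0.106
Q = 45390, so δQ = 0.106 × 45390 = 4800.

45390 ± 4800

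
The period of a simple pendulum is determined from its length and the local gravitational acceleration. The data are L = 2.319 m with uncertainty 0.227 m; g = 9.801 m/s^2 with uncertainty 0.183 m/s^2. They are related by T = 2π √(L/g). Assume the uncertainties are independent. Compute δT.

0.152 s

For a monomial T ∝ L^(1/2), g^(-1/2), fractional errors add in quadrature:
  (½·δL/L)² = (0.5×0.0979)² = 0.00240;  (−½·δg/g)² = (-0.5×0.0187)² = 8.72e-05
δT/T = √(0.00248) = 0.0498
T = 3.056 s, so δT = 0.0498 × 3.056 = 0.152 s.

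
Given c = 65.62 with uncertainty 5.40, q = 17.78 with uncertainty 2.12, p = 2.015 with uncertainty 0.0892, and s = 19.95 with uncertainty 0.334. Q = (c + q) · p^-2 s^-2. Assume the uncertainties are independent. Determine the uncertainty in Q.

Let u = c + q = 83.40. δu = √(δc² + δq²) = √(29.2 + 4.49) = 5.80, so δu/u = 0.0696.
Q is then a monomial in u, p, s:
δQ/Q = √((δu/u)² + (-2·δp/p)² + (-2·δs/s)²) = √(0.00484 + 0.00784 + 0.00112) = 0.117
Q = 0.05161, so δQ = 0.117 × 0.05161 = 0.00606.

0.00606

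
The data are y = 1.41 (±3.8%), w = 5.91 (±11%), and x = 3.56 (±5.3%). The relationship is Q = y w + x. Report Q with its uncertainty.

11.9 ± 0.988

Let p = y·w = 8.33. δp/p = √((1·δy/y)² + (1·δw/w)²) = √(0.00144 + 0.0121) = 0.116, so δp = 0.970.
Q = p + x: δQ = √(δp² + δx²) = √(0.941 + 0.0356) = 0.988
Q = 11.9.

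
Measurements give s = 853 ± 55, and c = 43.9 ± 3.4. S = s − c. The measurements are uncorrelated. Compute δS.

Sums and differences: (δS)² = Σ (cᵢ δxᵢ)².
  (δs)² = 3020;  (δc)² = 11.6
δS = √(3040) = 55.1

55.1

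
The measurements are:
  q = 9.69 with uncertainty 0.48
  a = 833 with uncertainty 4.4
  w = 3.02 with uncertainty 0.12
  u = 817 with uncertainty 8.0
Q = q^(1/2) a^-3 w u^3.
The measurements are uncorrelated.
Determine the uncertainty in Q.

For a monomial Q ∝ q^(1/2), a^-3, w, u^3, fractional errors add in quadrature:
  (½·δq/q)² = (0.5×0.0495)² = 0.000613;  (-3·δa/a)² = (-3×0.00528)² = 0.000251;  (1·δw/w)² = (1×0.0397)² = 0.00158;  (3·δu/u)² = (3×0.00979)² = 0.000863
δQ/Q = √(0.00331) = 0.0575
Q = 8.87, so δQ = 0.0575 × 8.87 = 0.510.

0.510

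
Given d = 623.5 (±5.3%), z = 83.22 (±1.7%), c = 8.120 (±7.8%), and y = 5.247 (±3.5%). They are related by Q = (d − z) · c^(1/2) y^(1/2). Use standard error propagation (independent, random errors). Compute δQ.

263

Let u = d − z = 540.3. δu = √(δd² + δz²) = √(1090 + 2.00) = 33.1, so δu/u = 0.0612.
Q is then a monomial in u, c, y:
δQ/Q = √((δu/u)² + (½·δc/c)² + (½·δy/y)²) = √(0.00375 + 0.00152 + 0.000306) = 0.0747
Q = 3527, so δQ = 0.0747 × 3527 = 263.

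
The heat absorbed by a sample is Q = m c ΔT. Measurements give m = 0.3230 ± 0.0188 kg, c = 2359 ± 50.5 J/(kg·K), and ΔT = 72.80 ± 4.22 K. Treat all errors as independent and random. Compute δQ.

4710 J

Relative error in a monomial: (δQ/Q)² = Σ (nᵢ · δxᵢ/xᵢ)².
  (1·δm/m)² = (1×0.0582)² = 0.00339;  (1·δc/c)² = (1×0.0214)² = 0.000458;  (1·δΔT/ΔT)² = (1×0.0580)² = 0.00336
δQ/Q = √(0.00721) = 0.0849
Q = 55470 J, so δQ = 0.0849 × 55470 = 4710 J.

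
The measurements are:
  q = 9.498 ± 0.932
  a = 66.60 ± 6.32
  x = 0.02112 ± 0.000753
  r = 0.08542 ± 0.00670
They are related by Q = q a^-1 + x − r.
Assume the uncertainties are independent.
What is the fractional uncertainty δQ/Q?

Let p = q·a^-1 = 0.1426. δp/p = √((1·δq/q)² + (-1·δa/a)²) = √(0.00963 + 0.00901) = 0.137, so δp = 0.0195.
Q = p + x − r: δQ = √(δp² + δx² + δr²) = √(0.000379 + 5.67e-07 + 4.49e-05) = 0.0206
Q = 0.07831, so δQ/Q = 0.0206/0.07831 = 0.263.

0.263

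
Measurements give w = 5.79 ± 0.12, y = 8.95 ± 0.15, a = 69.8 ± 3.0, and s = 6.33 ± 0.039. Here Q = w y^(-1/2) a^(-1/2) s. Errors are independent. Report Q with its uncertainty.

For a monomial Q ∝ w, y^(-1/2), a^(-1/2), s, fractional errors add in quadrature:
  (1·δw/w)² = (1×0.0207)² = 0.000430;  (−½·δy/y)² = (-0.5×0.0168)² = 7.02e-05;  (−½·δa/a)² = (-0.5×0.0430)² = 0.000462;  (1·δs/s)² = (1×0.00616)² = 3.8e-05
δQ/Q = √(0.001000) = 0.0316
Q = 1.47, so δQ = 0.0316 × 1.47 = 0.0464.

1.47 ± 0.0464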